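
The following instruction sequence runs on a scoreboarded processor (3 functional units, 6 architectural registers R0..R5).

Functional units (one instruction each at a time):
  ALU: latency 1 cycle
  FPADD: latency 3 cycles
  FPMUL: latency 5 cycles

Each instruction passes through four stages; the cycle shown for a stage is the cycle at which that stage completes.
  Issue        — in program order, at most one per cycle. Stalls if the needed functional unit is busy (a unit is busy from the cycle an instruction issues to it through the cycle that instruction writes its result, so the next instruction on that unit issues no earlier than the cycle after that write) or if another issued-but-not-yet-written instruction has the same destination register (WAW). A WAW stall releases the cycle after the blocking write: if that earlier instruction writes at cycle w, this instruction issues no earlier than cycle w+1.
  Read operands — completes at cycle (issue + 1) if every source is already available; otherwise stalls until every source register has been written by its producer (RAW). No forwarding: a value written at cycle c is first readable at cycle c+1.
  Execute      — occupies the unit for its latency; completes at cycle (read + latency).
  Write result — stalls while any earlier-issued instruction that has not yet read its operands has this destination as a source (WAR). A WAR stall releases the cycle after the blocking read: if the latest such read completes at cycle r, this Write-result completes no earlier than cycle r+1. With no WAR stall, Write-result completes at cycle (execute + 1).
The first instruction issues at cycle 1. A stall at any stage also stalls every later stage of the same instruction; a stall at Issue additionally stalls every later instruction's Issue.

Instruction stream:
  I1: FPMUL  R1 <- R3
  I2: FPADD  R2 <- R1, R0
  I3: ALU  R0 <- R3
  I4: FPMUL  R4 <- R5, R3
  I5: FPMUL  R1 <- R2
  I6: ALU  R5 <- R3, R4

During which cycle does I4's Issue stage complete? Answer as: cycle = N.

t=1  I1 issues→FPMUL
t=2  I1 reads, I2 issues→FPADD
t=3  I3 issues→ALU
t=4  I3 reads
t=5  I3 exec-done
t=7  I1 exec-done
t=8  I1 writes R1
t=9  I2 reads, I4 issues→FPMUL
t=10  I3 writes R0, I4 reads
t=12  I2 exec-done
t=13  I2 writes R2
t=15  I4 exec-done
t=16  I4 writes R4
t=17  I5 issues→FPMUL
t=18  I5 reads, I6 issues→ALU
t=19  I6 reads
t=20  I6 exec-done
t=21  I6 writes R5
t=23  I5 exec-done
t=24  I5 writes R1

cycle = 9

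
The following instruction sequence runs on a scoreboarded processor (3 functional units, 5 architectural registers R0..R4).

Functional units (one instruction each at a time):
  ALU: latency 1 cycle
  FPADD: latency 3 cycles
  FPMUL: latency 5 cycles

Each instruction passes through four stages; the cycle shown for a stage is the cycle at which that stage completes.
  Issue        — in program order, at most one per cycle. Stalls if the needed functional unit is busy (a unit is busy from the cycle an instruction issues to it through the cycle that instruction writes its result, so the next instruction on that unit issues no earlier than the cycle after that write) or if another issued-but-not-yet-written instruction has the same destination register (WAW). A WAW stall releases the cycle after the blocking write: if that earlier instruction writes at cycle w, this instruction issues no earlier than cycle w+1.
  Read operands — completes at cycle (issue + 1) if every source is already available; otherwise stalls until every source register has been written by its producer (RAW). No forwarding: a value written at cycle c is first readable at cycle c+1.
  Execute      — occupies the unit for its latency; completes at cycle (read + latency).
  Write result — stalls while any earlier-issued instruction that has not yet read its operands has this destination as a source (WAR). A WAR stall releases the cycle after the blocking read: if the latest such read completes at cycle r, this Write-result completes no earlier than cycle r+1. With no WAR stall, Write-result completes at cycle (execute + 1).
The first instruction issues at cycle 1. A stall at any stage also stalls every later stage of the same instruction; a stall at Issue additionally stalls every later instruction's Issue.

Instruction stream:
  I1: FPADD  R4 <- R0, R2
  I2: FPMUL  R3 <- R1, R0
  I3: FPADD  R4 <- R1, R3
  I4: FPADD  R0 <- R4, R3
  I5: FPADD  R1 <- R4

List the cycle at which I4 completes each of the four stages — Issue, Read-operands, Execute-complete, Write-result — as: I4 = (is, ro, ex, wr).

I4 = (15, 16, 19, 20)

  I1 | 1 | 2 | 5 | 6
  I2 | 2 | 3 | 8 | 9
  I3 | 7 | 10 | 13 | 14   struct: FPADD busy until I1 writes@6 · RAW R3: wait I2 write@9
  I4 | 15 | 16 | 19 | 20   struct: FPADD busy until I3 writes@14
  I5 | 21 | 22 | 25 | 26   struct: FPADD busy until I4 writes@20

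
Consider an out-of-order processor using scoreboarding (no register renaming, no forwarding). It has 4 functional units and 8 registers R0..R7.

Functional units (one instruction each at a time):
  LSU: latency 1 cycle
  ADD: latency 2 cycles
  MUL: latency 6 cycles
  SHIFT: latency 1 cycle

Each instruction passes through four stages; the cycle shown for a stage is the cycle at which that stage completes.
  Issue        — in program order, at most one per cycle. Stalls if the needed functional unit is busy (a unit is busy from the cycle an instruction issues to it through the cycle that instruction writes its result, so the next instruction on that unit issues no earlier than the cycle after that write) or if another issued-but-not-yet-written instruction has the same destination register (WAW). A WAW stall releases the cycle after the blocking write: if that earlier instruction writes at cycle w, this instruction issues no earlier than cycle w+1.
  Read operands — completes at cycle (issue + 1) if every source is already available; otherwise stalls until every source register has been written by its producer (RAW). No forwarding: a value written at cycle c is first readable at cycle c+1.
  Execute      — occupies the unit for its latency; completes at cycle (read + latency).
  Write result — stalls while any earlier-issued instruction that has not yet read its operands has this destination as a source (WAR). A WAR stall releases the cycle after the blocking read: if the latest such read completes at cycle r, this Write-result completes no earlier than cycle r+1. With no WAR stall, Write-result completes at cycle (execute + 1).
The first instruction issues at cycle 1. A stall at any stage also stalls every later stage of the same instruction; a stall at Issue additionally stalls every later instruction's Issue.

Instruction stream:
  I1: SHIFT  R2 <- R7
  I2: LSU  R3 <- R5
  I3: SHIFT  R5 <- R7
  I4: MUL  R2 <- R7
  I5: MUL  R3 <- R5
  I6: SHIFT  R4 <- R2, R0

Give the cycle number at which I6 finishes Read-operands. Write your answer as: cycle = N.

cycle = 17

[1] issue I1 (SHIFT)
[2] I1 read-ops, issue I2 (LSU)
[3] I1 finished on SHIFT, I2 read-ops
[4] I1→R2, I2 finished on LSU
[5] I2→R3, issue I3 (SHIFT)
[6] I3 read-ops, issue I4 (MUL)
[7] I3 finished on SHIFT, I4 read-ops
[8] I3→R5
[13] I4 finished on MUL
[14] I4→R2
[15] issue I5 (MUL)
[16] I5 read-ops, issue I6 (SHIFT)
[17] I6 read-ops
[18] I6 finished on SHIFT
[19] I6→R4
[22] I5 finished on MUL
[23] I5→R3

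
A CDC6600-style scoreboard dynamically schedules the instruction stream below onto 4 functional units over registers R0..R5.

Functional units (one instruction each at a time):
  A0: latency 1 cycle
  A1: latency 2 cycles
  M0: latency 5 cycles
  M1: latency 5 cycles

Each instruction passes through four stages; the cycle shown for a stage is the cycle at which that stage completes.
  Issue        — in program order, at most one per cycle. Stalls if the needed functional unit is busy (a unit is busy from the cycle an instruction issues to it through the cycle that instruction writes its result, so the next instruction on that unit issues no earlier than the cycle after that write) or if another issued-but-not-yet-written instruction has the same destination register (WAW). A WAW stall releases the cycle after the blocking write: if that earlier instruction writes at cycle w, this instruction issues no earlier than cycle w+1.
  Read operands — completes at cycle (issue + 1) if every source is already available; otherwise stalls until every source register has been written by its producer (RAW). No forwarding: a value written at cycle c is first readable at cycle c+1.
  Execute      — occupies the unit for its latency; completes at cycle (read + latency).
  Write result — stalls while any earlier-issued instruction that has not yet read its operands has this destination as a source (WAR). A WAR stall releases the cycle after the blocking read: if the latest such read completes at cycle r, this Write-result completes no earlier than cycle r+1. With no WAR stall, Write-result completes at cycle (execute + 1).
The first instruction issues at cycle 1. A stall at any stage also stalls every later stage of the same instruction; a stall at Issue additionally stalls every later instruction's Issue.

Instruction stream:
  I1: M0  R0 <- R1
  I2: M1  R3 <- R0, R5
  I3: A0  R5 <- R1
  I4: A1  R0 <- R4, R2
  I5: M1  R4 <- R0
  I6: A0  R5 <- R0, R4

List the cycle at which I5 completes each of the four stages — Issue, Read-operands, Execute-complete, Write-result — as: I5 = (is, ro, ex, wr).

I5 = (16, 17, 22, 23)

t=1  I1 issues→M0
t=2  I1 reads | I2 issues→M1
t=3  I3 issues→A0
t=4  I3 reads
t=5  I3 exec-done
t=7  I1 exec-done
t=8  I1 writes R0
t=9  I2 reads | I4 issues→A1
t=10  I3 writes R5 | I4 reads
t=12  I4 exec-done
t=13  I4 writes R0
t=14  I2 exec-done
t=15  I2 writes R3
t=16  I5 issues→M1
t=17  I5 reads | I6 issues→A0
t=22  I5 exec-done
t=23  I5 writes R4
t=24  I6 reads
t=25  I6 exec-done
t=26  I6 writes R5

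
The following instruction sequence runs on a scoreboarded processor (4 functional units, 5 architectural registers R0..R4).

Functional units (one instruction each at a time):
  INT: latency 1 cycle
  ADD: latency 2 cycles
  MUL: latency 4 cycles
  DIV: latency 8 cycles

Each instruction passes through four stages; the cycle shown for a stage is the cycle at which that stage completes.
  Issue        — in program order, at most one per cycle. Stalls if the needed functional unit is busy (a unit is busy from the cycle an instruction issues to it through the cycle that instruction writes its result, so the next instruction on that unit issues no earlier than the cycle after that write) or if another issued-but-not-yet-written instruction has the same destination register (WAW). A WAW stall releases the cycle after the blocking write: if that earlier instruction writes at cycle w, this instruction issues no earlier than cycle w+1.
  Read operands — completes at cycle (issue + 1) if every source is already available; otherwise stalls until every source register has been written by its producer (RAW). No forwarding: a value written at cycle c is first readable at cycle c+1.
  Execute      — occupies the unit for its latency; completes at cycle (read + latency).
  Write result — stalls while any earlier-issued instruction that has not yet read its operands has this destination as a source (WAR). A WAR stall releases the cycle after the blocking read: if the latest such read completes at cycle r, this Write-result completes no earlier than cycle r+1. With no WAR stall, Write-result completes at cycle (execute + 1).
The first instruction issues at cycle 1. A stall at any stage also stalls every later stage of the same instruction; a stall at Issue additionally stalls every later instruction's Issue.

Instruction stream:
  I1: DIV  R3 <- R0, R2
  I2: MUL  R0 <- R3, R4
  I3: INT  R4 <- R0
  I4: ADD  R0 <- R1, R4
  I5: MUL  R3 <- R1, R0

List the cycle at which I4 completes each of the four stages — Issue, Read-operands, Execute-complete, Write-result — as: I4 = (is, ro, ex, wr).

I4 = (18, 21, 23, 24)

1) issue 1, read 2, done 10, write 11
2) issue 2, read 12, done 16, write 17  <RAW R3: wait I1 write@11>
3) issue 3, read 18, done 19, write 20  <RAW R0: wait I2 write@17>
4) issue 18, read 21, done 23, write 24  <WAW R0: wait I2 write@17 / RAW R4: wait I3 write@20>
5) issue 19, read 25, done 29, write 30  <RAW R0: wait I4 write@24>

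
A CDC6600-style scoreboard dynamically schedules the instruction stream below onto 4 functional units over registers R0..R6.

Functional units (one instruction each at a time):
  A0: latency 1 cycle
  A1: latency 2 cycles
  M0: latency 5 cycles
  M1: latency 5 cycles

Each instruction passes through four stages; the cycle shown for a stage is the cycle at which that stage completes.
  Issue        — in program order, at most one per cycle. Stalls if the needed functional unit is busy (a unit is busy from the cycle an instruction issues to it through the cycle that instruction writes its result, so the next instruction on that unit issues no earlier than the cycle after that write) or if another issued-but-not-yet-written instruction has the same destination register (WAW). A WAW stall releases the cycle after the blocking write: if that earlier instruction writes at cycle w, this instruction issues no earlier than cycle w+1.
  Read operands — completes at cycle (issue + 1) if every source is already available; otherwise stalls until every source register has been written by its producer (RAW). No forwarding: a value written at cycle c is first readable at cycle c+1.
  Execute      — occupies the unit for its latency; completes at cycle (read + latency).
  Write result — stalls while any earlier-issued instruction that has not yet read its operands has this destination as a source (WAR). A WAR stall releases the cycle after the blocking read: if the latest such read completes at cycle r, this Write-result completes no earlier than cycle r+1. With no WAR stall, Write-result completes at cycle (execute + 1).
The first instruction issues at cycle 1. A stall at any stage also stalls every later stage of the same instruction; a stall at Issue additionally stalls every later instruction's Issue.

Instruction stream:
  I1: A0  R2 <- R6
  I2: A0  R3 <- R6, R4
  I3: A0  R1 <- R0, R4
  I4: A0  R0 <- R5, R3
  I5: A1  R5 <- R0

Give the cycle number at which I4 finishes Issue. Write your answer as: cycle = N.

[1] I1 issues→A0
[2] I1 reads
[3] I1 exec-done
[4] I1 writes R2
[5] I2 issues→A0
[6] I2 reads
[7] I2 exec-done
[8] I2 writes R3
[9] I3 issues→A0
[10] I3 reads
[11] I3 exec-done
[12] I3 writes R1
[13] I4 issues→A0
[14] I4 reads; I5 issues→A1
[15] I4 exec-done
[16] I4 writes R0
[17] I5 reads
[19] I5 exec-done
[20] I5 writes R5

cycle = 13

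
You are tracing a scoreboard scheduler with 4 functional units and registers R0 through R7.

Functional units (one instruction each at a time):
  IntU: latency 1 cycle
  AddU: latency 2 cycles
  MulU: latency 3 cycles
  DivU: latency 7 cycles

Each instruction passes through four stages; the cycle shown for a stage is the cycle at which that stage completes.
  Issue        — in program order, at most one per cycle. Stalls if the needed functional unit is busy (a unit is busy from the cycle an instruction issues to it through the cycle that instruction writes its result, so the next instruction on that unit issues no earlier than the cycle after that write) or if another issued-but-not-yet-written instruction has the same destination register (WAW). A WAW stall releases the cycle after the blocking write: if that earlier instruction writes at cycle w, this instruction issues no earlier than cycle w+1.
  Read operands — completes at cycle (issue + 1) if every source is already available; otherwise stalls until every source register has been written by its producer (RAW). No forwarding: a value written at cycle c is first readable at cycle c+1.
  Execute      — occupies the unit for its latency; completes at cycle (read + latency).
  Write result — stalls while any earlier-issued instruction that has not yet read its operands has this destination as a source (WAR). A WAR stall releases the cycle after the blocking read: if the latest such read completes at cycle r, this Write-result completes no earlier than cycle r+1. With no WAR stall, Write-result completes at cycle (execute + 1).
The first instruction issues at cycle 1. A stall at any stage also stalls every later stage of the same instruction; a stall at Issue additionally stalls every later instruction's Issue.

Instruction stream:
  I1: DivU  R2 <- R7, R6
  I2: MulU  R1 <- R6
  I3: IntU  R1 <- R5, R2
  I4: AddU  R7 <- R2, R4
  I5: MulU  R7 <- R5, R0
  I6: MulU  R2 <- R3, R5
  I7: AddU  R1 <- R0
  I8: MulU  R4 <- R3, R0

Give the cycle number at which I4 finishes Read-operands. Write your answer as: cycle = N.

cycle = 11

  I1 | 1 | 2 | 9 | 10
  I2 | 2 | 3 | 6 | 7
  I3 | 8 | 11 | 12 | 13   WAW R1: wait I2 write@7 · RAW R2: wait I1 write@10
  I4 | 9 | 11 | 13 | 14   RAW R2: wait I1 write@10
  I5 | 15 | 16 | 19 | 20   WAW R7: wait I4 write@14
  I6 | 21 | 22 | 25 | 26   struct: MulU busy until I5 writes@20
  I7 | 22 | 23 | 25 | 26
  I8 | 27 | 28 | 31 | 32   struct: MulU busy until I6 writes@26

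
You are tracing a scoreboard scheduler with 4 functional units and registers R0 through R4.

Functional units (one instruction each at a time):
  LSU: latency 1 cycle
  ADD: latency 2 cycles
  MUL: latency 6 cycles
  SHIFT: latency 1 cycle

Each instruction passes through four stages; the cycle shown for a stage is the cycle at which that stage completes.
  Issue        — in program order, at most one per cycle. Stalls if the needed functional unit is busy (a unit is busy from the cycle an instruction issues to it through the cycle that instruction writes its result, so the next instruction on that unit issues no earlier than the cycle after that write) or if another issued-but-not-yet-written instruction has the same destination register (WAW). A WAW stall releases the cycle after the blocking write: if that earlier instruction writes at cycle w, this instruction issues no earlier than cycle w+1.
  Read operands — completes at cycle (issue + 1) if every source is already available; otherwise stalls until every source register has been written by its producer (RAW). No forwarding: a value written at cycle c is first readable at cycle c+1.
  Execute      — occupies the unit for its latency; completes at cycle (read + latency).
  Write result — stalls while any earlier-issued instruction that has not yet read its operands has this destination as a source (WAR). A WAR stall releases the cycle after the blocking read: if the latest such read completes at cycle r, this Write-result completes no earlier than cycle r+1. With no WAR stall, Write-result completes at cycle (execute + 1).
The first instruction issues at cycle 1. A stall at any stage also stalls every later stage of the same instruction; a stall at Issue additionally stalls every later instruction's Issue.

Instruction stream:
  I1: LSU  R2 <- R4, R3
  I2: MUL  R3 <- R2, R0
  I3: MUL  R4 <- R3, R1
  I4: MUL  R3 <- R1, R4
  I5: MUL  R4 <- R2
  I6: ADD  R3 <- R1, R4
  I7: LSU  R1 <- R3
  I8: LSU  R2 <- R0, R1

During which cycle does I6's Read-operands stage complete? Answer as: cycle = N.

cycle = 40

  I1 | 1 | 2 | 3 | 4
  I2 | 2 | 5 | 11 | 12   RAW R2: wait I1 write@4
  I3 | 13 | 14 | 20 | 21   struct: MUL busy until I2 writes@12
  I4 | 22 | 23 | 29 | 30   struct: MUL busy until I3 writes@21
  I5 | 31 | 32 | 38 | 39   struct: MUL busy until I4 writes@30
  I6 | 32 | 40 | 42 | 43   RAW R4: wait I5 write@39
  I7 | 33 | 44 | 45 | 46   RAW R3: wait I6 write@43
  I8 | 47 | 48 | 49 | 50   struct: LSU busy until I7 writes@46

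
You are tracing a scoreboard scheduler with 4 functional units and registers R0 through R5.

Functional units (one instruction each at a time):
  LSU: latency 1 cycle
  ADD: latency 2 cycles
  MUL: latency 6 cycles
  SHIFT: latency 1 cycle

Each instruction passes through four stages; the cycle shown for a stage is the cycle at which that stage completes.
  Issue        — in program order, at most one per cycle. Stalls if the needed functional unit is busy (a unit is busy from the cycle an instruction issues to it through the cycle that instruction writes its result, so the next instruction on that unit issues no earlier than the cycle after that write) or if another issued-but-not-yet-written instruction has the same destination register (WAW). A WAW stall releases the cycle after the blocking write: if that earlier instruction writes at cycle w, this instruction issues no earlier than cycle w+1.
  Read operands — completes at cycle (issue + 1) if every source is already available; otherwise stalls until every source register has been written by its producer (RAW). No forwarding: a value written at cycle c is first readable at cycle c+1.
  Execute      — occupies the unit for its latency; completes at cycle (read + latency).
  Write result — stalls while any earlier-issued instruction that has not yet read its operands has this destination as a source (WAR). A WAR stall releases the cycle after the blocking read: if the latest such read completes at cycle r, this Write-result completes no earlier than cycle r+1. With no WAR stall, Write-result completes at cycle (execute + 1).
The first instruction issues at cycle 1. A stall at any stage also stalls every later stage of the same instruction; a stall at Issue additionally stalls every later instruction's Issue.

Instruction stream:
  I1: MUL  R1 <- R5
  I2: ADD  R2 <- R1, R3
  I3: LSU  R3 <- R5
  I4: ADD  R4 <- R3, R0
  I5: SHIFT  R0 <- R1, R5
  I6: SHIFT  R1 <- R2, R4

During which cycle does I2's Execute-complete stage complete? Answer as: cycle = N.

cycle = 12

I1 -> (1, 2, 8, 9)
I2 -> (2, 10, 12, 13)  // RAW R1: wait I1 write@9
I3 -> (3, 4, 5, 11)  // WAR R3: wait I2 read@10
I4 -> (14, 15, 17, 18)  // struct: ADD busy until I2 writes@13
I5 -> (15, 16, 17, 18)
I6 -> (19, 20, 21, 22)  // struct: SHIFT busy until I5 writes@18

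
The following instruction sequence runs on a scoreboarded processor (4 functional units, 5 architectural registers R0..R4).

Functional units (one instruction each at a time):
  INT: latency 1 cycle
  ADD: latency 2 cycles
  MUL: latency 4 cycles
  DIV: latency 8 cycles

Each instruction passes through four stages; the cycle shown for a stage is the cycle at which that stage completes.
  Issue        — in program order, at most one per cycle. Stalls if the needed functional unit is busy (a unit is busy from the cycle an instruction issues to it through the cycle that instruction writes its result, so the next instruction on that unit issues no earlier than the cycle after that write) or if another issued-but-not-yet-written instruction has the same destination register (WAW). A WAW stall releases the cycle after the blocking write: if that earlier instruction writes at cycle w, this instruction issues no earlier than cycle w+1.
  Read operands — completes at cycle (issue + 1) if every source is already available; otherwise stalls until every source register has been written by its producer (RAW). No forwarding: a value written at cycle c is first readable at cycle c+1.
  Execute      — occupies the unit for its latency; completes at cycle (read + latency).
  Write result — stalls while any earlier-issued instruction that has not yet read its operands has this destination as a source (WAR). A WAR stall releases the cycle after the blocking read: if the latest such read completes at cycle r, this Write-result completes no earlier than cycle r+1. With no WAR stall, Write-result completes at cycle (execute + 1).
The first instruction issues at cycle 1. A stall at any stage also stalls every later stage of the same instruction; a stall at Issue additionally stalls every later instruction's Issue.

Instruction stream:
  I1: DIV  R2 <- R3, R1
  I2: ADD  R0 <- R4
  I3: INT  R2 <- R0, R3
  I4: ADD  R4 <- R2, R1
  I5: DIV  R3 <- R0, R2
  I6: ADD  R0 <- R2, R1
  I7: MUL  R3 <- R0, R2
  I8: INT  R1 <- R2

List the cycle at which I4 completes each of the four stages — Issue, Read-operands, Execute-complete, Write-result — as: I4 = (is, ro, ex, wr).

I1 -> (1, 2, 10, 11)
I2 -> (2, 3, 5, 6)
I3 -> (12, 13, 14, 15)  // WAW R2: wait I1 write@11
I4 -> (13, 16, 18, 19)  // RAW R2: wait I3 write@15
I5 -> (14, 16, 24, 25)  // RAW R2: wait I3 write@15
I6 -> (20, 21, 23, 24)  // struct: ADD busy until I4 writes@19
I7 -> (26, 27, 31, 32)  // WAW R3: wait I5 write@25
I8 -> (27, 28, 29, 30)

I4 = (13, 16, 18, 19)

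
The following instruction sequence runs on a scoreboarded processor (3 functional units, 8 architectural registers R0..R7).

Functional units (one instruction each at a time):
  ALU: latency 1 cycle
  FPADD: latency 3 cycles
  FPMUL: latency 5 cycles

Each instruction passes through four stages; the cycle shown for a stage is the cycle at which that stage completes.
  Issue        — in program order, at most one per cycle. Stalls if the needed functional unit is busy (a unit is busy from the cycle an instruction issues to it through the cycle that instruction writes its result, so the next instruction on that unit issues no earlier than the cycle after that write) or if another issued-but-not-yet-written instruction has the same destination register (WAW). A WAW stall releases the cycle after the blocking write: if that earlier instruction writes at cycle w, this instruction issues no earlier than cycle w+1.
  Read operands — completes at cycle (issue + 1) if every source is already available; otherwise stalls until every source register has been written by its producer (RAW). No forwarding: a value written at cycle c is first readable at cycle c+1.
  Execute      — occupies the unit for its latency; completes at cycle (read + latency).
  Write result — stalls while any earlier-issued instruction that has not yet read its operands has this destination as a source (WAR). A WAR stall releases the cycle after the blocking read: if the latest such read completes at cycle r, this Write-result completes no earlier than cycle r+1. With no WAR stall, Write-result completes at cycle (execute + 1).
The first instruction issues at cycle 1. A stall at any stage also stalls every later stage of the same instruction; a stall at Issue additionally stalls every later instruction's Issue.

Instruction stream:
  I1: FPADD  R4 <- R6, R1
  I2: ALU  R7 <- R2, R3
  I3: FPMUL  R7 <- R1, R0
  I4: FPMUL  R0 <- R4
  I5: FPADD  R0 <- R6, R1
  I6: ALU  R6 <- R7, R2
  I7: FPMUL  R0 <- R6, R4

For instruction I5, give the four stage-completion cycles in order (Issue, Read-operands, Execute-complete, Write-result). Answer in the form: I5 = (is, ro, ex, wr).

1) issue 1, read 2, done 5, write 6
2) issue 2, read 3, done 4, write 5
3) issue 6, read 7, done 12, write 13  <WAW R7: wait I2 write@5>
4) issue 14, read 15, done 20, write 21  <struct: FPMUL busy until I3 writes@13>
5) issue 22, read 23, done 26, write 27  <WAW R0: wait I4 write@21>
6) issue 23, read 24, done 25, write 26
7) issue 28, read 29, done 34, write 35  <WAW R0: wait I5 write@27>

I5 = (22, 23, 26, 27)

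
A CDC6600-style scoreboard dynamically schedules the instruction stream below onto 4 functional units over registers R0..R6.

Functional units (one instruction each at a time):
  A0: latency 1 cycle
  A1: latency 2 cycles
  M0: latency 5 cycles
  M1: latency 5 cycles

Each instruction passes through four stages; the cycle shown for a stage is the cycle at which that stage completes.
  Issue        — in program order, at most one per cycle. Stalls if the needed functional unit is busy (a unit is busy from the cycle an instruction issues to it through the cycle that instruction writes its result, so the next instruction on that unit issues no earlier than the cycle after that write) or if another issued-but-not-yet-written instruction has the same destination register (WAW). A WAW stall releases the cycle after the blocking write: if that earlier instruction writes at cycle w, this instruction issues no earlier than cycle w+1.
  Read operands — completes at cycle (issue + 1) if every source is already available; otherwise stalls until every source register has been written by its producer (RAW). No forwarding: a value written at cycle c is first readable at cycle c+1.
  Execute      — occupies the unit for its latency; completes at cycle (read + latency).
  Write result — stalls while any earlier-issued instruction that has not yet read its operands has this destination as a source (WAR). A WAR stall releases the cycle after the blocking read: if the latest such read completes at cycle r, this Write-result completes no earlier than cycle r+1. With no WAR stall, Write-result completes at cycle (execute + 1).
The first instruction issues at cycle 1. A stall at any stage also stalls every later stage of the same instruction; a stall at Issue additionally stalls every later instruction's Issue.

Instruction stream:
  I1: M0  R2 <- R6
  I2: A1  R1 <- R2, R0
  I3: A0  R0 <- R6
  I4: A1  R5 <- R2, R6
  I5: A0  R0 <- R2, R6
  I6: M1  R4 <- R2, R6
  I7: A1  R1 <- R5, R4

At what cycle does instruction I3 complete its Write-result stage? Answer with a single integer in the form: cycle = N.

cycle = 10

cycle 1: I1→M0
cycle 2: I1 RO · I2→A1
cycle 3: I3→A0
cycle 4: I3 RO
cycle 5: I3 EX
cycle 7: I1 EX
cycle 8: I1 WR R2
cycle 9: I2 RO
cycle 10: I3 WR R0
cycle 11: I2 EX
cycle 12: I2 WR R1
cycle 13: I4→A1
cycle 14: I4 RO · I5→A0
cycle 15: I5 RO · I6→M1
cycle 16: I4 EX · I5 EX · I6 RO
cycle 17: I4 WR R5 · I5 WR R0
cycle 18: I7→A1
cycle 21: I6 EX
cycle 22: I6 WR R4
cycle 23: I7 RO
cycle 25: I7 EX
cycle 26: I7 WR R1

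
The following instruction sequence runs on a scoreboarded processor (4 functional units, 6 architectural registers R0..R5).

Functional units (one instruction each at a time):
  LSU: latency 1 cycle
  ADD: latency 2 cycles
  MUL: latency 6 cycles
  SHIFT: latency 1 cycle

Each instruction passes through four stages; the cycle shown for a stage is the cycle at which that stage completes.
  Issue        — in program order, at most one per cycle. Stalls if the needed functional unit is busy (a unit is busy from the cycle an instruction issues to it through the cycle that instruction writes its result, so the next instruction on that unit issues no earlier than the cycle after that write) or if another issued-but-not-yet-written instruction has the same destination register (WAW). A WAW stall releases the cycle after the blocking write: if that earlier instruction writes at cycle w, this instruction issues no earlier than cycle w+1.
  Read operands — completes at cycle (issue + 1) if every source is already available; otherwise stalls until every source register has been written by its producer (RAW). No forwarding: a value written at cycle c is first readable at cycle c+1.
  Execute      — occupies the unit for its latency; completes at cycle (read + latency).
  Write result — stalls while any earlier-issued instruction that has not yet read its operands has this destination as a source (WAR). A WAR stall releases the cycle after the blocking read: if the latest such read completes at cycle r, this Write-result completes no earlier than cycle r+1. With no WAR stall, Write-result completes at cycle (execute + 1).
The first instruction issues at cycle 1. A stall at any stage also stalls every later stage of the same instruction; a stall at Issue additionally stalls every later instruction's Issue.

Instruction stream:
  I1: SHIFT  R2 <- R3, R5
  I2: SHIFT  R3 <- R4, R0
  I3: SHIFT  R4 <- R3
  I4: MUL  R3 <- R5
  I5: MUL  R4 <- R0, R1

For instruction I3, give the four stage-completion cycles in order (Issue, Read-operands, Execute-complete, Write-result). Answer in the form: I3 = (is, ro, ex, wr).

I3 = (9, 10, 11, 12)

I1  is:1  ro:2  ex:3  wr:4
I2  is:5  ro:6  ex:7  wr:8  — struct: SHIFT busy until I1 writes@4
I3  is:9  ro:10  ex:11  wr:12  — struct: SHIFT busy until I2 writes@8
I4  is:10  ro:11  ex:17  wr:18
I5  is:19  ro:20  ex:26  wr:27  — struct: MUL busy until I4 writes@18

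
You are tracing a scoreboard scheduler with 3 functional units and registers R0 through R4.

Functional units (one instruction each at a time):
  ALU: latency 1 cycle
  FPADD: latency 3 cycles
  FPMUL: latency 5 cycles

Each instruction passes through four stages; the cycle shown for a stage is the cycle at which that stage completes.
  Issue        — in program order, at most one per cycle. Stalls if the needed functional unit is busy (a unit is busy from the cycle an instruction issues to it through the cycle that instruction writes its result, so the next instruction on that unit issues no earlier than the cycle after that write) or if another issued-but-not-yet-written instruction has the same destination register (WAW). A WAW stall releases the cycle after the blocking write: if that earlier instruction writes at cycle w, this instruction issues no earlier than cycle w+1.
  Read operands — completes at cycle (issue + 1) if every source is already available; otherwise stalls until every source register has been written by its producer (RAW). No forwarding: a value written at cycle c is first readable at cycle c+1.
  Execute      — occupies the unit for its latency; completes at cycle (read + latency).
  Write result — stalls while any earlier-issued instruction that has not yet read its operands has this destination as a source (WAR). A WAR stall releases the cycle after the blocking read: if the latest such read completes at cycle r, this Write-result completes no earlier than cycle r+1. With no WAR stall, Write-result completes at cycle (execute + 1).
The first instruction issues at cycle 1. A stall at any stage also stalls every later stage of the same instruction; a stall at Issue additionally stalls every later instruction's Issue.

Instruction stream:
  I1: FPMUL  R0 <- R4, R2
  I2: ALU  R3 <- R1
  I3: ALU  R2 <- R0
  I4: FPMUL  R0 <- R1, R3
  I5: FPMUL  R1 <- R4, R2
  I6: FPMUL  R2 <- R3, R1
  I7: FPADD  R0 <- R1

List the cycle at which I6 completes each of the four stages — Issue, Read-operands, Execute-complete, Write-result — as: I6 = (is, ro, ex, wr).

cycle 1: I1→FPMUL
cycle 2: I1 RO; I2→ALU
cycle 3: I2 RO
cycle 4: I2 EX
cycle 5: I2 WR R3
cycle 6: I3→ALU
cycle 7: I1 EX
cycle 8: I1 WR R0
cycle 9: I3 RO; I4→FPMUL
cycle 10: I3 EX; I4 RO
cycle 11: I3 WR R2
cycle 15: I4 EX
cycle 16: I4 WR R0
cycle 17: I5→FPMUL
cycle 18: I5 RO
cycle 23: I5 EX
cycle 24: I5 WR R1
cycle 25: I6→FPMUL
cycle 26: I6 RO; I7→FPADD
cycle 27: I7 RO
cycle 30: I7 EX
cycle 31: I6 EX; I7 WR R0
cycle 32: I6 WR R2

I6 = (25, 26, 31, 32)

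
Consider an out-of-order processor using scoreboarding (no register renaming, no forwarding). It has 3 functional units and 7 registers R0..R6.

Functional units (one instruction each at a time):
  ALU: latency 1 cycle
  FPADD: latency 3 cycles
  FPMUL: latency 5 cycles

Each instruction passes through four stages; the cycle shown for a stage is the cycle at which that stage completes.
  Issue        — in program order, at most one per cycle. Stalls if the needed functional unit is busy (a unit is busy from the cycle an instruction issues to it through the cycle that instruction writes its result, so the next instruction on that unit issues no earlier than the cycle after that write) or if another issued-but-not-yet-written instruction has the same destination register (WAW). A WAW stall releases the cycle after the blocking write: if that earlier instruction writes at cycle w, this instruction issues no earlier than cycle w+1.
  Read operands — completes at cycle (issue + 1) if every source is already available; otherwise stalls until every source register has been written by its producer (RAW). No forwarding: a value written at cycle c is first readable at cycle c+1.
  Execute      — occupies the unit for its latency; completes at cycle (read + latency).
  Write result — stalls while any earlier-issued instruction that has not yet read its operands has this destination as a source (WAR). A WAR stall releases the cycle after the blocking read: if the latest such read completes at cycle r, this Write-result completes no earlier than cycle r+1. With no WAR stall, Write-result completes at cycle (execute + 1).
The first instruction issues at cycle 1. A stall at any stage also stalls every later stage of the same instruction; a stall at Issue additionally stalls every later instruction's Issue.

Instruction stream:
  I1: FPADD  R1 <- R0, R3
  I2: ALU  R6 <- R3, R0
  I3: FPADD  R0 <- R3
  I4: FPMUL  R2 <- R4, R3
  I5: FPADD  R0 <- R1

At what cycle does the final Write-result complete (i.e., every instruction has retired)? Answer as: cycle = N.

I1  is:1  ro:2  ex:5  wr:6
I2  is:2  ro:3  ex:4  wr:5
I3  is:7  ro:8  ex:11  wr:12  — struct: FPADD busy until I1 writes@6
I4  is:8  ro:9  ex:14  wr:15
I5  is:13  ro:14  ex:17  wr:18  — struct: FPADD busy until I3 writes@12

cycle = 18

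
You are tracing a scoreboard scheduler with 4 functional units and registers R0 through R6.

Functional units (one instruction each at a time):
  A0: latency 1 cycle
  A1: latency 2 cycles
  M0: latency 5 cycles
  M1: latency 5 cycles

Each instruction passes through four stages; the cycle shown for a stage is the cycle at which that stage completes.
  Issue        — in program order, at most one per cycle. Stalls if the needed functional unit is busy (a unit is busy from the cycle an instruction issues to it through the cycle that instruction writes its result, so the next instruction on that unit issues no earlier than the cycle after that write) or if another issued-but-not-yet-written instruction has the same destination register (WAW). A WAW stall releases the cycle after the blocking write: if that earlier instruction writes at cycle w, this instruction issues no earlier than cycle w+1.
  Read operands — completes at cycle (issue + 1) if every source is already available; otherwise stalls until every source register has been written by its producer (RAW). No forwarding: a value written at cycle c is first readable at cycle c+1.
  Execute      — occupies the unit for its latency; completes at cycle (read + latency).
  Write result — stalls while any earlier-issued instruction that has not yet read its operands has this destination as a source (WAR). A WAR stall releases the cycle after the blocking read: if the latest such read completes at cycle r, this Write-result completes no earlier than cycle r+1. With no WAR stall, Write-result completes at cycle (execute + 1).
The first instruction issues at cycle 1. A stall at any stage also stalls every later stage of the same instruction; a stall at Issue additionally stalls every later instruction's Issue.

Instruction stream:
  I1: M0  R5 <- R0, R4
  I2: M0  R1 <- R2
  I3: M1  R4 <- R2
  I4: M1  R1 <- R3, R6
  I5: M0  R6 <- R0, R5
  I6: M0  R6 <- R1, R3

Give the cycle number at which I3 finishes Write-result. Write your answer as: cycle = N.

I1: IS=1 RO=2 EX=7 WR=8
I2: IS=9 RO=10 EX=15 WR=16  [struct: M0 busy until I1 writes@8]
I3: IS=10 RO=11 EX=16 WR=17
I4: IS=18 RO=19 EX=24 WR=25  [struct: M1 busy until I3 writes@17]
I5: IS=19 RO=20 EX=25 WR=26
I6: IS=27 RO=28 EX=33 WR=34  [struct: M0 busy until I5 writes@26]

cycle = 17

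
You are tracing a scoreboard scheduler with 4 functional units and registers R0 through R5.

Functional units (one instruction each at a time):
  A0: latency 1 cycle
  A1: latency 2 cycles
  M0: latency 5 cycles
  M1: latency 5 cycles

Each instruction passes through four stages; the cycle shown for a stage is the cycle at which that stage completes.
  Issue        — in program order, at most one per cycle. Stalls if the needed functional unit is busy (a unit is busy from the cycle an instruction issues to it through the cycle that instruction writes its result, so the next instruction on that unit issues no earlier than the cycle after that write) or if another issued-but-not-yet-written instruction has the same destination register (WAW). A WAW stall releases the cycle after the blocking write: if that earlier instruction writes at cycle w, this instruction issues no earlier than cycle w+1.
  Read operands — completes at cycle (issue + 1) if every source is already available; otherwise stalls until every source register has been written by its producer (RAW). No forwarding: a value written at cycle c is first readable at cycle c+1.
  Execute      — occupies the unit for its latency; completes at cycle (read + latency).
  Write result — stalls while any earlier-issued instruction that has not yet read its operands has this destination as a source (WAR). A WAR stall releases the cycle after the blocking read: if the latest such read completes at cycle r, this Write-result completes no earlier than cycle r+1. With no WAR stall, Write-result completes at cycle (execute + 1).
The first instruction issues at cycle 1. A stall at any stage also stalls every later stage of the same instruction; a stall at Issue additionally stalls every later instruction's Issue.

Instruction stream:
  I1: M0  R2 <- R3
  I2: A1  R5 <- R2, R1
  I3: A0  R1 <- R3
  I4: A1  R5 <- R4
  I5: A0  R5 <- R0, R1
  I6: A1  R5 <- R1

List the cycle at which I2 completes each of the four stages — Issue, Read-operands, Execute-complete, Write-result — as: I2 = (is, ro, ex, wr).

I1: IS=1 RO=2 EX=7 WR=8
I2: IS=2 RO=9 EX=11 WR=12  [RAW R2: wait I1 write@8]
I3: IS=3 RO=4 EX=5 WR=10  [WAR R1: wait I2 read@9]
I4: IS=13 RO=14 EX=16 WR=17  [struct: A1 busy until I2 writes@12]
I5: IS=18 RO=19 EX=20 WR=21  [WAW R5: wait I4 write@17]
I6: IS=22 RO=23 EX=25 WR=26  [WAW R5: wait I5 write@21]

I2 = (2, 9, 11, 12)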